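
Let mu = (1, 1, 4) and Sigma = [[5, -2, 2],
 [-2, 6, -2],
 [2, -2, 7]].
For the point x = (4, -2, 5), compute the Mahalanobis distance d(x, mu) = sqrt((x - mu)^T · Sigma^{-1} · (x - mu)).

Step 1 — centre the observation: (x - mu) = (3, -3, 1).

Step 2 — invert Sigma (cofactor / det for 3×3, or solve directly):
  Sigma^{-1} = [[0.2468, 0.0649, -0.0519],
 [0.0649, 0.2013, 0.039],
 [-0.0519, 0.039, 0.1688]].

Step 3 — form the quadratic (x - mu)^T · Sigma^{-1} · (x - mu):
  Sigma^{-1} · (x - mu) = (0.4935, -0.3701, -0.1039).
  (x - mu)^T · [Sigma^{-1} · (x - mu)] = (3)·(0.4935) + (-3)·(-0.3701) + (1)·(-0.1039) = 2.487.

Step 4 — take square root: d = √(2.487) ≈ 1.577.

d(x, mu) = √(2.487) ≈ 1.577


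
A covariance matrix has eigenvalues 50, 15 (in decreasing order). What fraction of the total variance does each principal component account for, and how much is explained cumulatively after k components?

Step 1 — total variance = trace(Sigma) = Σ λ_i = 50 + 15 = 65.

Step 2 — fraction explained by component i = λ_i / Σ λ:
  PC1: 50/65 = 0.7692
  PC2: 15/65 = 0.2308

Step 3 — cumulative fraction after k components = (λ_1 + ... + λ_k) / Σ λ:
  k = 1: 50/65 = 0.7692
  k = 2: (50 + 15)/65 = 65/65 = 1

Summary (fraction, with percent):

explained: PC1 0.7692 (76.92%), PC2 0.2308 (23.08%);  cumulative: 0.7692, 1


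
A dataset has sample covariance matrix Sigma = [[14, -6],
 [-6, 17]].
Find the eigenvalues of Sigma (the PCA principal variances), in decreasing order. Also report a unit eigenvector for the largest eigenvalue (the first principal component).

Step 1 — characteristic polynomial of 2×2 Sigma:
  det(Sigma - λI) = λ² - trace · λ + det = 0.
  trace = 14 + 17 = 31, det = 14·17 - (-6)² = 202.
Step 2 — discriminant:
  Δ = trace² - 4·det = 961 - 808 = 153.
Step 3 — eigenvalues:
  λ = (trace ± √Δ)/2 = (31 ± 12.3693)/2,
  λ_1 = 21.6847,  λ_2 = 9.3153.

Step 4 — unit eigenvector for λ_1: solve (Sigma - λ_1 I)v = 0. First row:
  (14 - 21.6847)·v_x + (-6)·v_y = 0, i.e. (-7.6847)·v_x + (-6)·v_y = 0,
  so v ∝ (b, λ_1 - a) = (-6, 7.6847); multiply by -1 so the first entry is positive: u = (6, -7.6847).
  ||u|| = √((6)² + (-7.6847)²) = √(95.054) ≈ 9.7496,
  v_1 = u/||u|| ≈ (0.6154, -0.7882) (||v_1|| = 1).

λ_1 = 21.6847,  λ_2 = 9.3153;  v_1 ≈ (0.6154, -0.7882)


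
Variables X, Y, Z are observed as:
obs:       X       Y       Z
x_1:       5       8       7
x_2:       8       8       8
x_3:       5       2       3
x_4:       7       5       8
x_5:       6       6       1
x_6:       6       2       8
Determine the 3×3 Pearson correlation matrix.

Step 1 — column means:
  mean(X) = (5 + 8 + 5 + 7 + 6 + 6) / 6 = 37/6 = 6.1667
  mean(Y) = (8 + 8 + 2 + 5 + 6 + 2) / 6 = 31/6 = 5.1667
  mean(Z) = (7 + 8 + 3 + 8 + 1 + 8) / 6 = 35/6 = 5.8333

Step 2 — sample variances and covariances s[i,j] = (1/(n-1)) · Σ_k (x_{k,i} - mean_i) · (x_{k,j} - mean_j), with n-1 = 5:
  s[X,X] = ((-1.1667)·(-1.1667) + (1.8333)·(1.8333) + (-1.1667)·(-1.1667) + (0.8333)·(0.8333) + (-0.1667)·(-0.1667) + (-0.1667)·(-0.1667)) / 5 = 6.8333/5 = 1.3667
  s[X,Y] = ((-1.1667)·(2.8333) + (1.8333)·(2.8333) + (-1.1667)·(-3.1667) + (0.8333)·(-0.1667) + (-0.1667)·(0.8333) + (-0.1667)·(-3.1667)) / 5 = 5.8333/5 = 1.1667
  s[X,Z] = ((-1.1667)·(1.1667) + (1.8333)·(2.1667) + (-1.1667)·(-2.8333) + (0.8333)·(2.1667) + (-0.1667)·(-4.8333) + (-0.1667)·(2.1667)) / 5 = 8.1667/5 = 1.6333
  s[Y,Y] = ((2.8333)·(2.8333) + (2.8333)·(2.8333) + (-3.1667)·(-3.1667) + (-0.1667)·(-0.1667) + (0.8333)·(0.8333) + (-3.1667)·(-3.1667)) / 5 = 36.8333/5 = 7.3667
  s[Y,Z] = ((2.8333)·(1.1667) + (2.8333)·(2.1667) + (-3.1667)·(-2.8333) + (-0.1667)·(2.1667) + (0.8333)·(-4.8333) + (-3.1667)·(2.1667)) / 5 = 7.1667/5 = 1.4333
  s[Z,Z] = ((1.1667)·(1.1667) + (2.1667)·(2.1667) + (-2.8333)·(-2.8333) + (2.1667)·(2.1667) + (-4.8333)·(-4.8333) + (2.1667)·(2.1667)) / 5 = 46.8333/5 = 9.3667
  Sample standard deviations s_i = √(s[i,i]):
  s(X) = √(1.3667) = 1.169
  s(Y) = √(7.3667) = 2.7142
  s(Z) = √(9.3667) = 3.0605

Step 3 — r_{ij} = s_{ij} / (s_i · s_j):
  r[X,X] = 1 (diagonal).
  r[X,Y] = 1.1667 / (1.169 · 2.7142) = 1.1667 / 3.173 = 0.3677
  r[X,Z] = 1.6333 / (1.169 · 3.0605) = 1.6333 / 3.5779 = 0.4565
  r[Y,Y] = 1 (diagonal).
  r[Y,Z] = 1.4333 / (2.7142 · 3.0605) = 1.4333 / 8.3067 = 0.1726
  r[Z,Z] = 1 (diagonal).

R is symmetric with unit diagonal. Assembling:

R = [[1, 0.3677, 0.4565],
 [0.3677, 1, 0.1726],
 [0.4565, 0.1726, 1]]


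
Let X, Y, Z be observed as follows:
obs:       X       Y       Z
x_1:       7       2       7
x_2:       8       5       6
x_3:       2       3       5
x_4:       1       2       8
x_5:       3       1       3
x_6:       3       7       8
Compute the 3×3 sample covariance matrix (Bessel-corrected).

Step 1 — column means:
  mean(X) = (7 + 8 + 2 + 1 + 3 + 3) / 6 = 24/6 = 4
  mean(Y) = (2 + 5 + 3 + 2 + 1 + 7) / 6 = 20/6 = 3.3333
  mean(Z) = (7 + 6 + 5 + 8 + 3 + 8) / 6 = 37/6 = 6.1667

Step 2 — sample covariance S[i,j] = (1/(n-1)) · Σ_k (x_{k,i} - mean_i) · (x_{k,j} - mean_j), with n-1 = 5.
  S[X,X] = ((3)·(3) + (4)·(4) + (-2)·(-2) + (-3)·(-3) + (-1)·(-1) + (-1)·(-1)) / 5 = 40/5 = 8
  S[X,Y] = ((3)·(-1.3333) + (4)·(1.6667) + (-2)·(-0.3333) + (-3)·(-1.3333) + (-1)·(-2.3333) + (-1)·(3.6667)) / 5 = 6/5 = 1.2
  S[X,Z] = ((3)·(0.8333) + (4)·(-0.1667) + (-2)·(-1.1667) + (-3)·(1.8333) + (-1)·(-3.1667) + (-1)·(1.8333)) / 5 = 0/5 = 0
  S[Y,Y] = ((-1.3333)·(-1.3333) + (1.6667)·(1.6667) + (-0.3333)·(-0.3333) + (-1.3333)·(-1.3333) + (-2.3333)·(-2.3333) + (3.6667)·(3.6667)) / 5 = 25.3333/5 = 5.0667
  S[Y,Z] = ((-1.3333)·(0.8333) + (1.6667)·(-0.1667) + (-0.3333)·(-1.1667) + (-1.3333)·(1.8333) + (-2.3333)·(-3.1667) + (3.6667)·(1.8333)) / 5 = 10.6667/5 = 2.1333
  S[Z,Z] = ((0.8333)·(0.8333) + (-0.1667)·(-0.1667) + (-1.1667)·(-1.1667) + (1.8333)·(1.8333) + (-3.1667)·(-3.1667) + (1.8333)·(1.8333)) / 5 = 18.8333/5 = 3.7667

S is symmetric (S[j,i] = S[i,j]). Assembling:

S = [[8, 1.2, 0],
 [1.2, 5.0667, 2.1333],
 [0, 2.1333, 3.7667]]


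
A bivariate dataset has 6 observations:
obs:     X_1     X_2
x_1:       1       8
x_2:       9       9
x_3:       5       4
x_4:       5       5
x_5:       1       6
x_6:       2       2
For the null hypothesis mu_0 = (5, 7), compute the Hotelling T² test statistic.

Step 1 — sample mean vector:
  mean(X_1) = (1 + 9 + 5 + 5 + 1 + 2) / 6 = 23/6 = 3.8333
  mean(X_2) = (8 + 9 + 4 + 5 + 6 + 2) / 6 = 34/6 = 5.6667
  x̄ = (3.8333, 5.6667),  deviation x̄ - mu_0 = (3.8333, 5.6667) - (5, 7) = (-1.1667, -1.3333).

Step 2 — sample covariance matrix, S[i,j] = (1/(n-1)) · Σ_k (x_{k,i} - mean_i) · (x_{k,j} - mean_j), divisor n-1 = 5:
  S[X_1,X_1] = ((-2.8333)·(-2.8333) + (5.1667)·(5.1667) + (1.1667)·(1.1667) + (1.1667)·(1.1667) + (-2.8333)·(-2.8333) + (-1.8333)·(-1.8333)) / 5 = 48.8333/5 = 9.7667
  S[X_1,X_2] = ((-2.8333)·(2.3333) + (5.1667)·(3.3333) + (1.1667)·(-1.6667) + (1.1667)·(-0.6667) + (-2.8333)·(0.3333) + (-1.8333)·(-3.6667)) / 5 = 13.6667/5 = 2.7333
  S[X_2,X_2] = ((2.3333)·(2.3333) + (3.3333)·(3.3333) + (-1.6667)·(-1.6667) + (-0.6667)·(-0.6667) + (0.3333)·(0.3333) + (-3.6667)·(-3.6667)) / 5 = 33.3333/5 = 6.6667
  S = [[9.7667, 2.7333],
 [2.7333, 6.6667]].

Step 3 — invert S. det(S) = 9.7667·6.6667 - (2.7333)² = 57.64.
  S^{-1} = (1/det) · [[d, -b], [-b, a]] = [[0.1157, -0.0474],
 [-0.0474, 0.1694]].

Step 4 — quadratic form (x̄ - mu_0)^T · S^{-1} · (x̄ - mu_0):
  S^{-1} · (x̄ - mu_0) = (-0.0717, -0.1706),
  (x̄ - mu_0)^T · [...] = (-1.1667)·(-0.0717) + (-1.3333)·(-0.1706) = 0.3111.

Step 5 — scale by n: T² = 6 · 0.3111 = 1.8668.

T² ≈ 1.8668


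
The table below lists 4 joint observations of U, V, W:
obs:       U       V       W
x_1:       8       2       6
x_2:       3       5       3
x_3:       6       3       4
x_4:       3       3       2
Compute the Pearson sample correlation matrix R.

Step 1 — column means:
  mean(U) = (8 + 3 + 6 + 3) / 4 = 20/4 = 5
  mean(V) = (2 + 5 + 3 + 3) / 4 = 13/4 = 3.25
  mean(W) = (6 + 3 + 4 + 2) / 4 = 15/4 = 3.75

Step 2 — sample variances and covariances s[i,j] = (1/(n-1)) · Σ_k (x_{k,i} - mean_i) · (x_{k,j} - mean_j), with n-1 = 3:
  s[U,U] = ((3)·(3) + (-2)·(-2) + (1)·(1) + (-2)·(-2)) / 3 = 18/3 = 6
  s[U,V] = ((3)·(-1.25) + (-2)·(1.75) + (1)·(-0.25) + (-2)·(-0.25)) / 3 = -7/3 = -2.3333
  s[U,W] = ((3)·(2.25) + (-2)·(-0.75) + (1)·(0.25) + (-2)·(-1.75)) / 3 = 12/3 = 4
  s[V,V] = ((-1.25)·(-1.25) + (1.75)·(1.75) + (-0.25)·(-0.25) + (-0.25)·(-0.25)) / 3 = 4.75/3 = 1.5833
  s[V,W] = ((-1.25)·(2.25) + (1.75)·(-0.75) + (-0.25)·(0.25) + (-0.25)·(-1.75)) / 3 = -3.75/3 = -1.25
  s[W,W] = ((2.25)·(2.25) + (-0.75)·(-0.75) + (0.25)·(0.25) + (-1.75)·(-1.75)) / 3 = 8.75/3 = 2.9167
  Sample standard deviations s_i = √(s[i,i]):
  s(U) = √(6) = 2.4495
  s(V) = √(1.5833) = 1.2583
  s(W) = √(2.9167) = 1.7078

Step 3 — r_{ij} = s_{ij} / (s_i · s_j):
  r[U,U] = 1 (diagonal).
  r[U,V] = -2.3333 / (2.4495 · 1.2583) = -2.3333 / 3.0822 = -0.757
  r[U,W] = 4 / (2.4495 · 1.7078) = 4 / 4.1833 = 0.9562
  r[V,V] = 1 (diagonal).
  r[V,W] = -1.25 / (1.2583 · 1.7078) = -1.25 / 2.149 = -0.5817
  r[W,W] = 1 (diagonal).

R is symmetric with unit diagonal. Assembling:

R = [[1, -0.757, 0.9562],
 [-0.757, 1, -0.5817],
 [0.9562, -0.5817, 1]]


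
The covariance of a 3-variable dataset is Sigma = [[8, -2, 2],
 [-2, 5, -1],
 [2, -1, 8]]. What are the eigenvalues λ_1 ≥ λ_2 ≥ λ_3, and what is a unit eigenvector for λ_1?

Step 1 — characteristic polynomial p(λ) = det(λI - Sigma) = λ³ - tr·λ² + c_1·λ - det, where tr = trace, c_1 = sum of the principal 2×2 minors, det = det(Sigma):
  tr = 8 + 5 + 8 = 21,
  c_1 = (8·5 - (-2)²) + (8·8 - (2)²) + (5·8 - (-1)²) = 36 + 60 + 39 = 135,
  det = 8·(5·8 - (-1)²) - (-2)·((-2)·8 - (-1)·(2)) + (2)·((-2)·(-1) - 5·(2)) = 8·(39) - (-2)·(-14) + (2)·(-8) = 268.
  So p(λ) = λ³ - 21λ² + 135λ - 268.
Step 2 — look for an integer root (rational root theorem: any rational root is an integer divisor of 268). Testing λ = 4:
  p(4) = 64 - 336 + 540 - 268 = 0  ✓
  Dividing out (λ - 4): p(λ) = (λ - 4)(λ² - 17λ + 67).
Step 3 — remaining eigenvalues from the quadratic λ² - 17λ + 67 = 0:
  Δ = 17² - 4·67 = 289 - 268 = 21,  λ = (17 ± √21)/2 = (17 ± 4.5826)/2 ≈ 10.7913 or 6.2087.
  Sorted: λ_1 = 10.7913,  λ_2 = 6.2087,  λ_3 = 4  (check: sum = 21 = tr ✓).

Step 4 — unit eigenvector for λ_1 ≈ 10.7913: v spans the null space of (Sigma - λ_1 I), whose rows are
  r_1 = (-2.7913, -2, 2),  r_2 = (-2, -5.7913, -1),  r_3 = (2, -1, -2.7913).
  v is orthogonal to every row, so take v ∝ r_1 × r_2 = ((-2)·(-1) - (2)·(-5.7913), (2)·(-2) - (-2.7913)·(-1), (-2.7913)·(-5.7913) - (-2)·(-2)) ≈ (13.5826, -6.7913, 12.1652).
  Let u = (13.5826, -6.7913, 12.1652).
  ||u|| = √((13.5826)² + (-6.7913)² + (12.1652)²) = √(378.5989) ≈ 19.4576,  v_1 = u/||u|| ≈ (0.6981, -0.349, 0.6252) (||v_1|| = 1).

λ_1 = 10.7913,  λ_2 = 6.2087,  λ_3 = 4;  v_1 ≈ (0.6981, -0.349, 0.6252)


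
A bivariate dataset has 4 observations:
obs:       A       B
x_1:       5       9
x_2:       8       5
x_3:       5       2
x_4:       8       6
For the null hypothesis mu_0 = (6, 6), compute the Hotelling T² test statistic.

Step 1 — sample mean vector:
  mean(A) = (5 + 8 + 5 + 8) / 4 = 26/4 = 6.5
  mean(B) = (9 + 5 + 2 + 6) / 4 = 22/4 = 5.5
  x̄ = (6.5, 5.5),  deviation x̄ - mu_0 = (6.5, 5.5) - (6, 6) = (0.5, -0.5).

Step 2 — sample covariance matrix, S[i,j] = (1/(n-1)) · Σ_k (x_{k,i} - mean_i) · (x_{k,j} - mean_j), divisor n-1 = 3:
  S[A,A] = ((-1.5)·(-1.5) + (1.5)·(1.5) + (-1.5)·(-1.5) + (1.5)·(1.5)) / 3 = 9/3 = 3
  S[A,B] = ((-1.5)·(3.5) + (1.5)·(-0.5) + (-1.5)·(-3.5) + (1.5)·(0.5)) / 3 = 0/3 = 0
  S[B,B] = ((3.5)·(3.5) + (-0.5)·(-0.5) + (-3.5)·(-3.5) + (0.5)·(0.5)) / 3 = 25/3 = 8.3333
  S = [[3, 0],
 [0, 8.3333]].

Step 3 — invert S. det(S) = 3·8.3333 - (0)² = 25.
  S^{-1} = (1/det) · [[d, -b], [-b, a]] = [[0.3333, 0],
 [0, 0.12]].

Step 4 — quadratic form (x̄ - mu_0)^T · S^{-1} · (x̄ - mu_0):
  S^{-1} · (x̄ - mu_0) = (0.1667, -0.06),
  (x̄ - mu_0)^T · [...] = (0.5)·(0.1667) + (-0.5)·(-0.06) = 0.1133.

Step 5 — scale by n: T² = 4 · 0.1133 = 0.4533.

T² ≈ 0.4533


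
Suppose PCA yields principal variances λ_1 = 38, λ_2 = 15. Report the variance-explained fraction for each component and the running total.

Step 1 — total variance = trace(Sigma) = Σ λ_i = 38 + 15 = 53.

Step 2 — fraction explained by component i = λ_i / Σ λ:
  PC1: 38/53 = 0.717
  PC2: 15/53 = 0.283

Step 3 — cumulative fraction after k components = (λ_1 + ... + λ_k) / Σ λ:
  k = 1: 38/53 = 0.717
  k = 2: (38 + 15)/53 = 53/53 = 1

Summary (fraction, with percent):

explained: PC1 0.717 (71.7%), PC2 0.283 (28.3%);  cumulative: 0.717, 1


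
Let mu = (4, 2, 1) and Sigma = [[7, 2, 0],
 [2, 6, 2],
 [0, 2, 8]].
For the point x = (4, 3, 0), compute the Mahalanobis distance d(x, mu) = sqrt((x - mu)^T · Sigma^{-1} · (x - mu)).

Step 1 — centre the observation: (x - mu) = (0, 1, -1).

Step 2 — invert Sigma (cofactor / det for 3×3, or solve directly):
  Sigma^{-1} = [[0.1594, -0.058, 0.0145],
 [-0.058, 0.2029, -0.0507],
 [0.0145, -0.0507, 0.1377]].

Step 3 — form the quadratic (x - mu)^T · Sigma^{-1} · (x - mu):
  Sigma^{-1} · (x - mu) = (-0.0725, 0.2536, -0.1884).
  (x - mu)^T · [Sigma^{-1} · (x - mu)] = (0)·(-0.0725) + (1)·(0.2536) + (-1)·(-0.1884) = 0.442.

Step 4 — take square root: d = √(0.442) ≈ 0.6649.

d(x, mu) = √(0.442) ≈ 0.6649


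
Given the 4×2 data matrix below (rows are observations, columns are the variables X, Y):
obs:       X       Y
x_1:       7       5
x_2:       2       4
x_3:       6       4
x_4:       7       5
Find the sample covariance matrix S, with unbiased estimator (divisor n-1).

Step 1 — column means:
  mean(X) = (7 + 2 + 6 + 7) / 4 = 22/4 = 5.5
  mean(Y) = (5 + 4 + 4 + 5) / 4 = 18/4 = 4.5

Step 2 — sample covariance S[i,j] = (1/(n-1)) · Σ_k (x_{k,i} - mean_i) · (x_{k,j} - mean_j), with n-1 = 3.
  S[X,X] = ((1.5)·(1.5) + (-3.5)·(-3.5) + (0.5)·(0.5) + (1.5)·(1.5)) / 3 = 17/3 = 5.6667
  S[X,Y] = ((1.5)·(0.5) + (-3.5)·(-0.5) + (0.5)·(-0.5) + (1.5)·(0.5)) / 3 = 3/3 = 1
  S[Y,Y] = ((0.5)·(0.5) + (-0.5)·(-0.5) + (-0.5)·(-0.5) + (0.5)·(0.5)) / 3 = 1/3 = 0.3333

S is symmetric (S[j,i] = S[i,j]). Assembling:

S = [[5.6667, 1],
 [1, 0.3333]]


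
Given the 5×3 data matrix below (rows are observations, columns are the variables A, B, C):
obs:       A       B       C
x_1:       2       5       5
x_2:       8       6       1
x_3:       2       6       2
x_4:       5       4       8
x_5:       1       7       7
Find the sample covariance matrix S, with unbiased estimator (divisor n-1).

Step 1 — column means:
  mean(A) = (2 + 8 + 2 + 5 + 1) / 5 = 18/5 = 3.6
  mean(B) = (5 + 6 + 6 + 4 + 7) / 5 = 28/5 = 5.6
  mean(C) = (5 + 1 + 2 + 8 + 7) / 5 = 23/5 = 4.6

Step 2 — sample covariance S[i,j] = (1/(n-1)) · Σ_k (x_{k,i} - mean_i) · (x_{k,j} - mean_j), with n-1 = 4.
  S[A,A] = ((-1.6)·(-1.6) + (4.4)·(4.4) + (-1.6)·(-1.6) + (1.4)·(1.4) + (-2.6)·(-2.6)) / 4 = 33.2/4 = 8.3
  S[A,B] = ((-1.6)·(-0.6) + (4.4)·(0.4) + (-1.6)·(0.4) + (1.4)·(-1.6) + (-2.6)·(1.4)) / 4 = -3.8/4 = -0.95
  S[A,C] = ((-1.6)·(0.4) + (4.4)·(-3.6) + (-1.6)·(-2.6) + (1.4)·(3.4) + (-2.6)·(2.4)) / 4 = -13.8/4 = -3.45
  S[B,B] = ((-0.6)·(-0.6) + (0.4)·(0.4) + (0.4)·(0.4) + (-1.6)·(-1.6) + (1.4)·(1.4)) / 4 = 5.2/4 = 1.3
  S[B,C] = ((-0.6)·(0.4) + (0.4)·(-3.6) + (0.4)·(-2.6) + (-1.6)·(3.4) + (1.4)·(2.4)) / 4 = -4.8/4 = -1.2
  S[C,C] = ((0.4)·(0.4) + (-3.6)·(-3.6) + (-2.6)·(-2.6) + (3.4)·(3.4) + (2.4)·(2.4)) / 4 = 37.2/4 = 9.3

S is symmetric (S[j,i] = S[i,j]). Assembling:

S = [[8.3, -0.95, -3.45],
 [-0.95, 1.3, -1.2],
 [-3.45, -1.2, 9.3]]


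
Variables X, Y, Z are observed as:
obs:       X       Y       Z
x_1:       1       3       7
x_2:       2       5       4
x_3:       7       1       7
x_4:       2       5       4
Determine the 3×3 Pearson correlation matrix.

Step 1 — column means:
  mean(X) = (1 + 2 + 7 + 2) / 4 = 12/4 = 3
  mean(Y) = (3 + 5 + 1 + 5) / 4 = 14/4 = 3.5
  mean(Z) = (7 + 4 + 7 + 4) / 4 = 22/4 = 5.5

Step 2 — sample variances and covariances s[i,j] = (1/(n-1)) · Σ_k (x_{k,i} - mean_i) · (x_{k,j} - mean_j), with n-1 = 3:
  s[X,X] = ((-2)·(-2) + (-1)·(-1) + (4)·(4) + (-1)·(-1)) / 3 = 22/3 = 7.3333
  s[X,Y] = ((-2)·(-0.5) + (-1)·(1.5) + (4)·(-2.5) + (-1)·(1.5)) / 3 = -12/3 = -4
  s[X,Z] = ((-2)·(1.5) + (-1)·(-1.5) + (4)·(1.5) + (-1)·(-1.5)) / 3 = 6/3 = 2
  s[Y,Y] = ((-0.5)·(-0.5) + (1.5)·(1.5) + (-2.5)·(-2.5) + (1.5)·(1.5)) / 3 = 11/3 = 3.6667
  s[Y,Z] = ((-0.5)·(1.5) + (1.5)·(-1.5) + (-2.5)·(1.5) + (1.5)·(-1.5)) / 3 = -9/3 = -3
  s[Z,Z] = ((1.5)·(1.5) + (-1.5)·(-1.5) + (1.5)·(1.5) + (-1.5)·(-1.5)) / 3 = 9/3 = 3
  Sample standard deviations s_i = √(s[i,i]):
  s(X) = √(7.3333) = 2.708
  s(Y) = √(3.6667) = 1.9149
  s(Z) = √(3) = 1.7321

Step 3 — r_{ij} = s_{ij} / (s_i · s_j):
  r[X,X] = 1 (diagonal).
  r[X,Y] = -4 / (2.708 · 1.9149) = -4 / 5.1854 = -0.7714
  r[X,Z] = 2 / (2.708 · 1.7321) = 2 / 4.6904 = 0.4264
  r[Y,Y] = 1 (diagonal).
  r[Y,Z] = -3 / (1.9149 · 1.7321) = -3 / 3.3166 = -0.9045
  r[Z,Z] = 1 (diagonal).

R is symmetric with unit diagonal. Assembling:

R = [[1, -0.7714, 0.4264],
 [-0.7714, 1, -0.9045],
 [0.4264, -0.9045, 1]]


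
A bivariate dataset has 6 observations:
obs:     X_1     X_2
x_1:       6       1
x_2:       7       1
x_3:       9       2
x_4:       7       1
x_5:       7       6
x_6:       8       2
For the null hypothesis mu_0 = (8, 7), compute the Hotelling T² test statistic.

Step 1 — sample mean vector:
  mean(X_1) = (6 + 7 + 9 + 7 + 7 + 8) / 6 = 44/6 = 7.3333
  mean(X_2) = (1 + 1 + 2 + 1 + 6 + 2) / 6 = 13/6 = 2.1667
  x̄ = (7.3333, 2.1667),  deviation x̄ - mu_0 = (7.3333, 2.1667) - (8, 7) = (-0.6667, -4.8333).

Step 2 — sample covariance matrix, S[i,j] = (1/(n-1)) · Σ_k (x_{k,i} - mean_i) · (x_{k,j} - mean_j), divisor n-1 = 5:
  S[X_1,X_1] = ((-1.3333)·(-1.3333) + (-0.3333)·(-0.3333) + (1.6667)·(1.6667) + (-0.3333)·(-0.3333) + (-0.3333)·(-0.3333) + (0.6667)·(0.6667)) / 5 = 5.3333/5 = 1.0667
  S[X_1,X_2] = ((-1.3333)·(-1.1667) + (-0.3333)·(-1.1667) + (1.6667)·(-0.1667) + (-0.3333)·(-1.1667) + (-0.3333)·(3.8333) + (0.6667)·(-0.1667)) / 5 = 0.6667/5 = 0.1333
  S[X_2,X_2] = ((-1.1667)·(-1.1667) + (-1.1667)·(-1.1667) + (-0.1667)·(-0.1667) + (-1.1667)·(-1.1667) + (3.8333)·(3.8333) + (-0.1667)·(-0.1667)) / 5 = 18.8333/5 = 3.7667
  S = [[1.0667, 0.1333],
 [0.1333, 3.7667]].

Step 3 — invert S. det(S) = 1.0667·3.7667 - (0.1333)² = 4.
  S^{-1} = (1/det) · [[d, -b], [-b, a]] = [[0.9417, -0.0333],
 [-0.0333, 0.2667]].

Step 4 — quadratic form (x̄ - mu_0)^T · S^{-1} · (x̄ - mu_0):
  S^{-1} · (x̄ - mu_0) = (-0.4667, -1.2667),
  (x̄ - mu_0)^T · [...] = (-0.6667)·(-0.4667) + (-4.8333)·(-1.2667) = 6.4333.

Step 5 — scale by n: T² = 6 · 6.4333 = 38.6.

T² ≈ 38.6


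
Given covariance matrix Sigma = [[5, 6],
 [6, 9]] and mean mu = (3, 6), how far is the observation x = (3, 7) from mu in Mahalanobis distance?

Step 1 — centre the observation: (x - mu) = (0, 1).

Step 2 — invert Sigma. det(Sigma) = 5·9 - (6)² = 9.
  Sigma^{-1} = (1/det) · [[d, -b], [-b, a]] = [[1, -0.6667],
 [-0.6667, 0.5556]].

Step 3 — form the quadratic (x - mu)^T · Sigma^{-1} · (x - mu):
  Sigma^{-1} · (x - mu) = (-0.6667, 0.5556).
  (x - mu)^T · [Sigma^{-1} · (x - mu)] = (0)·(-0.6667) + (1)·(0.5556) = 0.5556.

Step 4 — take square root: d = √(0.5556) ≈ 0.7454.

d(x, mu) = √(0.5556) ≈ 0.7454


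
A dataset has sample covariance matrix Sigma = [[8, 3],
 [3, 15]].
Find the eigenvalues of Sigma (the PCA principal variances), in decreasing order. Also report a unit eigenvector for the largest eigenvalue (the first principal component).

Step 1 — characteristic polynomial of 2×2 Sigma:
  det(Sigma - λI) = λ² - trace · λ + det = 0.
  trace = 8 + 15 = 23, det = 8·15 - (3)² = 111.
Step 2 — discriminant:
  Δ = trace² - 4·det = 529 - 444 = 85.
Step 3 — eigenvalues:
  λ = (trace ± √Δ)/2 = (23 ± 9.2195)/2,
  λ_1 = 16.1098,  λ_2 = 6.8902.

Step 4 — unit eigenvector for λ_1: solve (Sigma - λ_1 I)v = 0. First row:
  (8 - 16.1098)·v_x + (3)·v_y = 0, i.e. (-8.1098)·v_x + (3)·v_y = 0,
  so v ∝ (b, λ_1 - a) = (3, 8.1098) = u.
  ||u|| = √((3)² + (8.1098)²) = √(74.7684) ≈ 8.6469,
  v_1 = u/||u|| ≈ (0.3469, 0.9379) (||v_1|| = 1).

λ_1 = 16.1098,  λ_2 = 6.8902;  v_1 ≈ (0.3469, 0.9379)


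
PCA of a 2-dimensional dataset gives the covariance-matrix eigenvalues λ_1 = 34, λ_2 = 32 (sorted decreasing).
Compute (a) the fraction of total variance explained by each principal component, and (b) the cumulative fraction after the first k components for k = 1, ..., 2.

Step 1 — total variance = trace(Sigma) = Σ λ_i = 34 + 32 = 66.

Step 2 — fraction explained by component i = λ_i / Σ λ:
  PC1: 34/66 = 0.5152
  PC2: 32/66 = 0.4848

Step 3 — cumulative fraction after k components = (λ_1 + ... + λ_k) / Σ λ:
  k = 1: 34/66 = 0.5152
  k = 2: (34 + 32)/66 = 66/66 = 1

Summary (fraction, with percent):

explained: PC1 0.5152 (51.52%), PC2 0.4848 (48.48%);  cumulative: 0.5152, 1


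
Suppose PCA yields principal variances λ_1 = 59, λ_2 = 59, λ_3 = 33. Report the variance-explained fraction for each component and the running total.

Step 1 — total variance = trace(Sigma) = Σ λ_i = 59 + 59 + 33 = 151.

Step 2 — fraction explained by component i = λ_i / Σ λ:
  PC1: 59/151 = 0.3907
  PC2: 59/151 = 0.3907
  PC3: 33/151 = 0.2185

Step 3 — cumulative fraction after k components = (λ_1 + ... + λ_k) / Σ λ:
  k = 1: 59/151 = 0.3907
  k = 2: (59 + 59)/151 = 118/151 = 0.7815
  k = 3: (59 + 59 + 33)/151 = 151/151 = 1

Summary (fraction, with percent):

explained: PC1 0.3907 (39.07%), PC2 0.3907 (39.07%), PC3 0.2185 (21.85%);  cumulative: 0.3907, 0.7815, 1


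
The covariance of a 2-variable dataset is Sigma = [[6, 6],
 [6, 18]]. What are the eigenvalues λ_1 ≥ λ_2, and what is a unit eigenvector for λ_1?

Step 1 — characteristic polynomial of 2×2 Sigma:
  det(Sigma - λI) = λ² - trace · λ + det = 0.
  trace = 6 + 18 = 24, det = 6·18 - (6)² = 72.
Step 2 — discriminant:
  Δ = trace² - 4·det = 576 - 288 = 288.
Step 3 — eigenvalues:
  λ = (trace ± √Δ)/2 = (24 ± 16.9706)/2,
  λ_1 = 20.4853,  λ_2 = 3.5147.

Step 4 — unit eigenvector for λ_1: solve (Sigma - λ_1 I)v = 0. First row:
  (6 - 20.4853)·v_x + (6)·v_y = 0, i.e. (-14.4853)·v_x + (6)·v_y = 0,
  so v ∝ (b, λ_1 - a) = (6, 14.4853) = u.
  ||u|| = √((6)² + (14.4853)²) = √(245.8234) ≈ 15.6788,
  v_1 = u/||u|| ≈ (0.3827, 0.9239) (||v_1|| = 1).

λ_1 = 20.4853,  λ_2 = 3.5147;  v_1 ≈ (0.3827, 0.9239)


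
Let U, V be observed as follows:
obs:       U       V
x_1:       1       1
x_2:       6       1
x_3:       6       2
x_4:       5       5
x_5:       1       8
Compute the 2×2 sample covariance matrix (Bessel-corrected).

Step 1 — column means:
  mean(U) = (1 + 6 + 6 + 5 + 1) / 5 = 19/5 = 3.8
  mean(V) = (1 + 1 + 2 + 5 + 8) / 5 = 17/5 = 3.4

Step 2 — sample covariance S[i,j] = (1/(n-1)) · Σ_k (x_{k,i} - mean_i) · (x_{k,j} - mean_j), with n-1 = 4.
  S[U,U] = ((-2.8)·(-2.8) + (2.2)·(2.2) + (2.2)·(2.2) + (1.2)·(1.2) + (-2.8)·(-2.8)) / 4 = 26.8/4 = 6.7
  S[U,V] = ((-2.8)·(-2.4) + (2.2)·(-2.4) + (2.2)·(-1.4) + (1.2)·(1.6) + (-2.8)·(4.6)) / 4 = -12.6/4 = -3.15
  S[V,V] = ((-2.4)·(-2.4) + (-2.4)·(-2.4) + (-1.4)·(-1.4) + (1.6)·(1.6) + (4.6)·(4.6)) / 4 = 37.2/4 = 9.3

S is symmetric (S[j,i] = S[i,j]). Assembling:

S = [[6.7, -3.15],
 [-3.15, 9.3]]


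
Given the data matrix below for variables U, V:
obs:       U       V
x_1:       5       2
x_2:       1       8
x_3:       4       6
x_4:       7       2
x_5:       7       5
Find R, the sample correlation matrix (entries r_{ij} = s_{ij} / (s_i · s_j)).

Step 1 — column means:
  mean(U) = (5 + 1 + 4 + 7 + 7) / 5 = 24/5 = 4.8
  mean(V) = (2 + 8 + 6 + 2 + 5) / 5 = 23/5 = 4.6

Step 2 — sample variances and covariances s[i,j] = (1/(n-1)) · Σ_k (x_{k,i} - mean_i) · (x_{k,j} - mean_j), with n-1 = 4:
  s[U,U] = ((0.2)·(0.2) + (-3.8)·(-3.8) + (-0.8)·(-0.8) + (2.2)·(2.2) + (2.2)·(2.2)) / 4 = 24.8/4 = 6.2
  s[U,V] = ((0.2)·(-2.6) + (-3.8)·(3.4) + (-0.8)·(1.4) + (2.2)·(-2.6) + (2.2)·(0.4)) / 4 = -19.4/4 = -4.85
  s[V,V] = ((-2.6)·(-2.6) + (3.4)·(3.4) + (1.4)·(1.4) + (-2.6)·(-2.6) + (0.4)·(0.4)) / 4 = 27.2/4 = 6.8
  Sample standard deviations s_i = √(s[i,i]):
  s(U) = √(6.2) = 2.49
  s(V) = √(6.8) = 2.6077

Step 3 — r_{ij} = s_{ij} / (s_i · s_j):
  r[U,U] = 1 (diagonal).
  r[U,V] = -4.85 / (2.49 · 2.6077) = -4.85 / 6.4931 = -0.7469
  r[V,V] = 1 (diagonal).

R is symmetric with unit diagonal. Assembling:

R = [[1, -0.7469],
 [-0.7469, 1]]


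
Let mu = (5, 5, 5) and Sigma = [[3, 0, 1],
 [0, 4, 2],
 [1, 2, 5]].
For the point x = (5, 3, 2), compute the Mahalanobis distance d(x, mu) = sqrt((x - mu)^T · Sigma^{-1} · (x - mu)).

Step 1 — centre the observation: (x - mu) = (0, -2, -3).

Step 2 — invert Sigma (cofactor / det for 3×3, or solve directly):
  Sigma^{-1} = [[0.3636, 0.0455, -0.0909],
 [0.0455, 0.3182, -0.1364],
 [-0.0909, -0.1364, 0.2727]].

Step 3 — form the quadratic (x - mu)^T · Sigma^{-1} · (x - mu):
  Sigma^{-1} · (x - mu) = (0.1818, -0.2273, -0.5455).
  (x - mu)^T · [Sigma^{-1} · (x - mu)] = (0)·(0.1818) + (-2)·(-0.2273) + (-3)·(-0.5455) = 2.0909.

Step 4 — take square root: d = √(2.0909) ≈ 1.446.

d(x, mu) = √(2.0909) ≈ 1.446


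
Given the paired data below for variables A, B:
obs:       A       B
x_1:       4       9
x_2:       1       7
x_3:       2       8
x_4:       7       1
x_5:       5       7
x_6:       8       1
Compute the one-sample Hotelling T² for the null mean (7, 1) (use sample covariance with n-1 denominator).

Step 1 — sample mean vector:
  mean(A) = (4 + 1 + 2 + 7 + 5 + 8) / 6 = 27/6 = 4.5
  mean(B) = (9 + 7 + 8 + 1 + 7 + 1) / 6 = 33/6 = 5.5
  x̄ = (4.5, 5.5),  deviation x̄ - mu_0 = (4.5, 5.5) - (7, 1) = (-2.5, 4.5).

Step 2 — sample covariance matrix, S[i,j] = (1/(n-1)) · Σ_k (x_{k,i} - mean_i) · (x_{k,j} - mean_j), divisor n-1 = 5:
  S[A,A] = ((-0.5)·(-0.5) + (-3.5)·(-3.5) + (-2.5)·(-2.5) + (2.5)·(2.5) + (0.5)·(0.5) + (3.5)·(3.5)) / 5 = 37.5/5 = 7.5
  S[A,B] = ((-0.5)·(3.5) + (-3.5)·(1.5) + (-2.5)·(2.5) + (2.5)·(-4.5) + (0.5)·(1.5) + (3.5)·(-4.5)) / 5 = -39.5/5 = -7.9
  S[B,B] = ((3.5)·(3.5) + (1.5)·(1.5) + (2.5)·(2.5) + (-4.5)·(-4.5) + (1.5)·(1.5) + (-4.5)·(-4.5)) / 5 = 63.5/5 = 12.7
  S = [[7.5, -7.9],
 [-7.9, 12.7]].

Step 3 — invert S. det(S) = 7.5·12.7 - (-7.9)² = 32.84.
  S^{-1} = (1/det) · [[d, -b], [-b, a]] = [[0.3867, 0.2406],
 [0.2406, 0.2284]].

Step 4 — quadratic form (x̄ - mu_0)^T · S^{-1} · (x̄ - mu_0):
  S^{-1} · (x̄ - mu_0) = (0.1157, 0.4263),
  (x̄ - mu_0)^T · [...] = (-2.5)·(0.1157) + (4.5)·(0.4263) = 1.6291.

Step 5 — scale by n: T² = 6 · 1.6291 = 9.7747.

T² ≈ 9.7747


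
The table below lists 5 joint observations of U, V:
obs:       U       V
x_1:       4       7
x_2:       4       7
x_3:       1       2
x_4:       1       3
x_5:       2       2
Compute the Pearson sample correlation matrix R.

Step 1 — column means:
  mean(U) = (4 + 4 + 1 + 1 + 2) / 5 = 12/5 = 2.4
  mean(V) = (7 + 7 + 2 + 3 + 2) / 5 = 21/5 = 4.2

Step 2 — sample variances and covariances s[i,j] = (1/(n-1)) · Σ_k (x_{k,i} - mean_i) · (x_{k,j} - mean_j), with n-1 = 4:
  s[U,U] = ((1.6)·(1.6) + (1.6)·(1.6) + (-1.4)·(-1.4) + (-1.4)·(-1.4) + (-0.4)·(-0.4)) / 4 = 9.2/4 = 2.3
  s[U,V] = ((1.6)·(2.8) + (1.6)·(2.8) + (-1.4)·(-2.2) + (-1.4)·(-1.2) + (-0.4)·(-2.2)) / 4 = 14.6/4 = 3.65
  s[V,V] = ((2.8)·(2.8) + (2.8)·(2.8) + (-2.2)·(-2.2) + (-1.2)·(-1.2) + (-2.2)·(-2.2)) / 4 = 26.8/4 = 6.7
  Sample standard deviations s_i = √(s[i,i]):
  s(U) = √(2.3) = 1.5166
  s(V) = √(6.7) = 2.5884

Step 3 — r_{ij} = s_{ij} / (s_i · s_j):
  r[U,U] = 1 (diagonal).
  r[U,V] = 3.65 / (1.5166 · 2.5884) = 3.65 / 3.9256 = 0.9298
  r[V,V] = 1 (diagonal).

R is symmetric with unit diagonal. Assembling:

R = [[1, 0.9298],
 [0.9298, 1]]


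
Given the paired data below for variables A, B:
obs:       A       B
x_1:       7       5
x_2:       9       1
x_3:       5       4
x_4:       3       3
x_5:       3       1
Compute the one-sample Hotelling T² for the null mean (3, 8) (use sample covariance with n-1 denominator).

Step 1 — sample mean vector:
  mean(A) = (7 + 9 + 5 + 3 + 3) / 5 = 27/5 = 5.4
  mean(B) = (5 + 1 + 4 + 3 + 1) / 5 = 14/5 = 2.8
  x̄ = (5.4, 2.8),  deviation x̄ - mu_0 = (5.4, 2.8) - (3, 8) = (2.4, -5.2).

Step 2 — sample covariance matrix, S[i,j] = (1/(n-1)) · Σ_k (x_{k,i} - mean_i) · (x_{k,j} - mean_j), divisor n-1 = 4:
  S[A,A] = ((1.6)·(1.6) + (3.6)·(3.6) + (-0.4)·(-0.4) + (-2.4)·(-2.4) + (-2.4)·(-2.4)) / 4 = 27.2/4 = 6.8
  S[A,B] = ((1.6)·(2.2) + (3.6)·(-1.8) + (-0.4)·(1.2) + (-2.4)·(0.2) + (-2.4)·(-1.8)) / 4 = 0.4/4 = 0.1
  S[B,B] = ((2.2)·(2.2) + (-1.8)·(-1.8) + (1.2)·(1.2) + (0.2)·(0.2) + (-1.8)·(-1.8)) / 4 = 12.8/4 = 3.2
  S = [[6.8, 0.1],
 [0.1, 3.2]].

Step 3 — invert S. det(S) = 6.8·3.2 - (0.1)² = 21.75.
  S^{-1} = (1/det) · [[d, -b], [-b, a]] = [[0.1471, -0.0046],
 [-0.0046, 0.3126]].

Step 4 — quadratic form (x̄ - mu_0)^T · S^{-1} · (x̄ - mu_0):
  S^{-1} · (x̄ - mu_0) = (0.377, -1.6368),
  (x̄ - mu_0)^T · [...] = (2.4)·(0.377) + (-5.2)·(-1.6368) = 9.4161.

Step 5 — scale by n: T² = 5 · 9.4161 = 47.0805.

T² ≈ 47.0805


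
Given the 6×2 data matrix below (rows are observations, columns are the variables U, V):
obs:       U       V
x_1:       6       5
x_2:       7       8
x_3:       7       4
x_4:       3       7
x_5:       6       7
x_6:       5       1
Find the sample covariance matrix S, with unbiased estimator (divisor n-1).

Step 1 — column means:
  mean(U) = (6 + 7 + 7 + 3 + 6 + 5) / 6 = 34/6 = 5.6667
  mean(V) = (5 + 8 + 4 + 7 + 7 + 1) / 6 = 32/6 = 5.3333

Step 2 — sample covariance S[i,j] = (1/(n-1)) · Σ_k (x_{k,i} - mean_i) · (x_{k,j} - mean_j), with n-1 = 5.
  S[U,U] = ((0.3333)·(0.3333) + (1.3333)·(1.3333) + (1.3333)·(1.3333) + (-2.6667)·(-2.6667) + (0.3333)·(0.3333) + (-0.6667)·(-0.6667)) / 5 = 11.3333/5 = 2.2667
  S[U,V] = ((0.3333)·(-0.3333) + (1.3333)·(2.6667) + (1.3333)·(-1.3333) + (-2.6667)·(1.6667) + (0.3333)·(1.6667) + (-0.6667)·(-4.3333)) / 5 = 0.6667/5 = 0.1333
  S[V,V] = ((-0.3333)·(-0.3333) + (2.6667)·(2.6667) + (-1.3333)·(-1.3333) + (1.6667)·(1.6667) + (1.6667)·(1.6667) + (-4.3333)·(-4.3333)) / 5 = 33.3333/5 = 6.6667

S is symmetric (S[j,i] = S[i,j]). Assembling:

S = [[2.2667, 0.1333],
 [0.1333, 6.6667]]


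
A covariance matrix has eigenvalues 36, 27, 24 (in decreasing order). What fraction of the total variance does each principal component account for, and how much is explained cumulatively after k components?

Step 1 — total variance = trace(Sigma) = Σ λ_i = 36 + 27 + 24 = 87.

Step 2 — fraction explained by component i = λ_i / Σ λ:
  PC1: 36/87 = 0.4138
  PC2: 27/87 = 0.3103
  PC3: 24/87 = 0.2759

Step 3 — cumulative fraction after k components = (λ_1 + ... + λ_k) / Σ λ:
  k = 1: 36/87 = 0.4138
  k = 2: (36 + 27)/87 = 63/87 = 0.7241
  k = 3: (36 + 27 + 24)/87 = 87/87 = 1

Summary (fraction, with percent):

explained: PC1 0.4138 (41.38%), PC2 0.3103 (31.03%), PC3 0.2759 (27.59%);  cumulative: 0.4138, 0.7241, 1


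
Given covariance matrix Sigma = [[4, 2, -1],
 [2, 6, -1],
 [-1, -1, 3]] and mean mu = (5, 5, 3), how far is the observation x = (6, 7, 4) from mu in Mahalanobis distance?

Step 1 — centre the observation: (x - mu) = (1, 2, 1).

Step 2 — invert Sigma (cofactor / det for 3×3, or solve directly):
  Sigma^{-1} = [[0.3148, -0.0926, 0.0741],
 [-0.0926, 0.2037, 0.037],
 [0.0741, 0.037, 0.3704]].

Step 3 — form the quadratic (x - mu)^T · Sigma^{-1} · (x - mu):
  Sigma^{-1} · (x - mu) = (0.2037, 0.3519, 0.5185).
  (x - mu)^T · [Sigma^{-1} · (x - mu)] = (1)·(0.2037) + (2)·(0.3519) + (1)·(0.5185) = 1.4259.

Step 4 — take square root: d = √(1.4259) ≈ 1.1941.

d(x, mu) = √(1.4259) ≈ 1.1941


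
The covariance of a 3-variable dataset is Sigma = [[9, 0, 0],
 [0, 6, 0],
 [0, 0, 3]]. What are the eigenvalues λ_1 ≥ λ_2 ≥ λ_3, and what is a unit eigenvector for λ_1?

Step 1 — characteristic polynomial p(λ) = det(λI - Sigma) = λ³ - tr·λ² + c_1·λ - det, where tr = trace, c_1 = sum of the principal 2×2 minors, det = det(Sigma):
  tr = 9 + 6 + 3 = 18,
  c_1 = (9·6 - (0)²) + (9·3 - (0)²) + (6·3 - (0)²) = 54 + 27 + 18 = 99,
  det = 9·(6·3 - (0)²) - (0)·((0)·3 - (0)·(0)) + (0)·((0)·(0) - 6·(0)) = 9·(18) - (0)·(0) + (0)·(0) = 162.
  So p(λ) = λ³ - 18λ² + 99λ - 162.
Step 2 — look for an integer root (rational root theorem: any rational root is an integer divisor of 162). Testing λ = 3:
  p(3) = 27 - 162 + 297 - 162 = 0  ✓
  Dividing out (λ - 3): p(λ) = (λ - 3)(λ² - 15λ + 54).
Step 3 — remaining eigenvalues from the quadratic λ² - 15λ + 54 = 0:
  Δ = 15² - 4·54 = 225 - 216 = 9,  λ = (15 ± √9)/2 = (15 ± 3)/2 = 9 or 6.
  Sorted: λ_1 = 9,  λ_2 = 6,  λ_3 = 3  (check: sum = 18 = tr ✓).

Step 4 — unit eigenvector for λ_1 = 9: v spans the null space of (Sigma - λ_1 I), whose rows are
  r_1 = (0, 0, 0),  r_2 = (0, -3, 0),  r_3 = (0, 0, -6).
  v is orthogonal to every row, so take v ∝ r_2 × r_3 = ((-3)·(-6) - (0)·(0), (0)·(0) - (0)·(-6), (0)·(0) - (-3)·(0)) = (18, 0, 0).
  Rescale (divide by 18): u = (1, 0, 0).
  ||u|| = √((1)² + (0)² + (0)²) = √(1) = 1,  v_1 = u/||u|| ≈ (1, 0, 0) (||v_1|| = 1).

λ_1 = 9,  λ_2 = 6,  λ_3 = 3;  v_1 ≈ (1, 0, 0)


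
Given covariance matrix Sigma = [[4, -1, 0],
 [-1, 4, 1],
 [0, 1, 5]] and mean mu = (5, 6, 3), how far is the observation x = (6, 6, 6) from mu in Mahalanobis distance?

Step 1 — centre the observation: (x - mu) = (1, 0, 3).

Step 2 — invert Sigma (cofactor / det for 3×3, or solve directly):
  Sigma^{-1} = [[0.2676, 0.0704, -0.0141],
 [0.0704, 0.2817, -0.0563],
 [-0.0141, -0.0563, 0.2113]].

Step 3 — form the quadratic (x - mu)^T · Sigma^{-1} · (x - mu):
  Sigma^{-1} · (x - mu) = (0.2254, -0.0986, 0.6197).
  (x - mu)^T · [Sigma^{-1} · (x - mu)] = (1)·(0.2254) + (0)·(-0.0986) + (3)·(0.6197) = 2.0845.

Step 4 — take square root: d = √(2.0845) ≈ 1.4438.

d(x, mu) = √(2.0845) ≈ 1.4438


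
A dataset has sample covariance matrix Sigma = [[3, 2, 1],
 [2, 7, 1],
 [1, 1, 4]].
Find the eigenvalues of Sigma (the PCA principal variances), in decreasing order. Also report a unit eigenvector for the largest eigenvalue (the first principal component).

Step 1 — characteristic polynomial p(λ) = det(λI - Sigma) = λ³ - tr·λ² + c_1·λ - det, where tr = trace, c_1 = sum of the principal 2×2 minors, det = det(Sigma):
  tr = 3 + 7 + 4 = 14,
  c_1 = (3·7 - (2)²) + (3·4 - (1)²) + (7·4 - (1)²) = 17 + 11 + 27 = 55,
  det = 3·(7·4 - (1)²) - (2)·((2)·4 - (1)·(1)) + (1)·((2)·(1) - 7·(1)) = 3·(27) - (2)·(7) + (1)·(-5) = 62.
  So p(λ) = λ³ - 14λ² + 55λ - 62.
Step 2 — look for an integer root (rational root theorem: any rational root is an integer divisor of 62). Testing λ = 2:
  p(2) = 8 - 56 + 110 - 62 = 0  ✓
  Dividing out (λ - 2): p(λ) = (λ - 2)(λ² - 12λ + 31).
Step 3 — remaining eigenvalues from the quadratic λ² - 12λ + 31 = 0:
  Δ = 12² - 4·31 = 144 - 124 = 20,  λ = (12 ± √20)/2 = (12 ± 4.4721)/2 ≈ 8.2361 or 3.7639.
  Sorted: λ_1 = 8.2361,  λ_2 = 3.7639,  λ_3 = 2  (check: sum = 14 = tr ✓).

Step 4 — unit eigenvector for λ_1 ≈ 8.2361: v spans the null space of (Sigma - λ_1 I), whose rows are
  r_1 = (-5.2361, 2, 1),  r_2 = (2, -1.2361, 1),  r_3 = (1, 1, -4.2361).
  v is orthogonal to every row, so take v ∝ r_1 × r_2 = ((2)·(1) - (1)·(-1.2361), (1)·(2) - (-5.2361)·(1), (-5.2361)·(-1.2361) - (2)·(2)) ≈ (3.2361, 7.2361, 2.4721).
  Let u = (3.2361, 7.2361, 2.4721).
  ||u|| = √((3.2361)² + (7.2361)² + (2.4721)²) = √(68.9443) ≈ 8.3033,  v_1 = u/||u|| ≈ (0.3897, 0.8715, 0.2977) (||v_1|| = 1).

λ_1 = 8.2361,  λ_2 = 3.7639,  λ_3 = 2;  v_1 ≈ (0.3897, 0.8715, 0.2977)


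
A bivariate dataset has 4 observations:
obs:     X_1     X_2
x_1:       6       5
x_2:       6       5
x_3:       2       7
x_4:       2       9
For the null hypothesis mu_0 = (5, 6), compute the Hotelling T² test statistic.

Step 1 — sample mean vector:
  mean(X_1) = (6 + 6 + 2 + 2) / 4 = 16/4 = 4
  mean(X_2) = (5 + 5 + 7 + 9) / 4 = 26/4 = 6.5
  x̄ = (4, 6.5),  deviation x̄ - mu_0 = (4, 6.5) - (5, 6) = (-1, 0.5).

Step 2 — sample covariance matrix, S[i,j] = (1/(n-1)) · Σ_k (x_{k,i} - mean_i) · (x_{k,j} - mean_j), divisor n-1 = 3:
  S[X_1,X_1] = ((2)·(2) + (2)·(2) + (-2)·(-2) + (-2)·(-2)) / 3 = 16/3 = 5.3333
  S[X_1,X_2] = ((2)·(-1.5) + (2)·(-1.5) + (-2)·(0.5) + (-2)·(2.5)) / 3 = -12/3 = -4
  S[X_2,X_2] = ((-1.5)·(-1.5) + (-1.5)·(-1.5) + (0.5)·(0.5) + (2.5)·(2.5)) / 3 = 11/3 = 3.6667
  S = [[5.3333, -4],
 [-4, 3.6667]].

Step 3 — invert S. det(S) = 5.3333·3.6667 - (-4)² = 3.5556.
  S^{-1} = (1/det) · [[d, -b], [-b, a]] = [[1.0313, 1.125],
 [1.125, 1.5]].

Step 4 — quadratic form (x̄ - mu_0)^T · S^{-1} · (x̄ - mu_0):
  S^{-1} · (x̄ - mu_0) = (-0.4688, -0.375),
  (x̄ - mu_0)^T · [...] = (-1)·(-0.4688) + (0.5)·(-0.375) = 0.2813.

Step 5 — scale by n: T² = 4 · 0.2813 = 1.125.

T² ≈ 1.125


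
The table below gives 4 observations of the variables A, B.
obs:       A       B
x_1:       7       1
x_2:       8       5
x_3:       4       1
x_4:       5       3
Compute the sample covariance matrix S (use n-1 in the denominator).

Step 1 — column means:
  mean(A) = (7 + 8 + 4 + 5) / 4 = 24/4 = 6
  mean(B) = (1 + 5 + 1 + 3) / 4 = 10/4 = 2.5

Step 2 — sample covariance S[i,j] = (1/(n-1)) · Σ_k (x_{k,i} - mean_i) · (x_{k,j} - mean_j), with n-1 = 3.
  S[A,A] = ((1)·(1) + (2)·(2) + (-2)·(-2) + (-1)·(-1)) / 3 = 10/3 = 3.3333
  S[A,B] = ((1)·(-1.5) + (2)·(2.5) + (-2)·(-1.5) + (-1)·(0.5)) / 3 = 6/3 = 2
  S[B,B] = ((-1.5)·(-1.5) + (2.5)·(2.5) + (-1.5)·(-1.5) + (0.5)·(0.5)) / 3 = 11/3 = 3.6667

S is symmetric (S[j,i] = S[i,j]). Assembling:

S = [[3.3333, 2],
 [2, 3.6667]]


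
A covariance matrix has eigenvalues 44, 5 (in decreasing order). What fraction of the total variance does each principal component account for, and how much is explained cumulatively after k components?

Step 1 — total variance = trace(Sigma) = Σ λ_i = 44 + 5 = 49.

Step 2 — fraction explained by component i = λ_i / Σ λ:
  PC1: 44/49 = 0.898
  PC2: 5/49 = 0.102

Step 3 — cumulative fraction after k components = (λ_1 + ... + λ_k) / Σ λ:
  k = 1: 44/49 = 0.898
  k = 2: (44 + 5)/49 = 49/49 = 1

Summary (fraction, with percent):

explained: PC1 0.898 (89.8%), PC2 0.102 (10.2%);  cumulative: 0.898, 1


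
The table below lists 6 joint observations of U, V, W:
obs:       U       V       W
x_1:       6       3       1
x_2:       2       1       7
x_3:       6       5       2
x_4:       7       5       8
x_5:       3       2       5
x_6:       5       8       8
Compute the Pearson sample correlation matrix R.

Step 1 — column means:
  mean(U) = (6 + 2 + 6 + 7 + 3 + 5) / 6 = 29/6 = 4.8333
  mean(V) = (3 + 1 + 5 + 5 + 2 + 8) / 6 = 24/6 = 4
  mean(W) = (1 + 7 + 2 + 8 + 5 + 8) / 6 = 31/6 = 5.1667

Step 2 — sample variances and covariances s[i,j] = (1/(n-1)) · Σ_k (x_{k,i} - mean_i) · (x_{k,j} - mean_j), with n-1 = 5:
  s[U,U] = ((1.1667)·(1.1667) + (-2.8333)·(-2.8333) + (1.1667)·(1.1667) + (2.1667)·(2.1667) + (-1.8333)·(-1.8333) + (0.1667)·(0.1667)) / 5 = 18.8333/5 = 3.7667
  s[U,V] = ((1.1667)·(-1) + (-2.8333)·(-3) + (1.1667)·(1) + (2.1667)·(1) + (-1.8333)·(-2) + (0.1667)·(4)) / 5 = 15/5 = 3
  s[U,W] = ((1.1667)·(-4.1667) + (-2.8333)·(1.8333) + (1.1667)·(-3.1667) + (2.1667)·(2.8333) + (-1.8333)·(-0.1667) + (0.1667)·(2.8333)) / 5 = -6.8333/5 = -1.3667
  s[V,V] = ((-1)·(-1) + (-3)·(-3) + (1)·(1) + (1)·(1) + (-2)·(-2) + (4)·(4)) / 5 = 32/5 = 6.4
  s[V,W] = ((-1)·(-4.1667) + (-3)·(1.8333) + (1)·(-3.1667) + (1)·(2.8333) + (-2)·(-0.1667) + (4)·(2.8333)) / 5 = 10/5 = 2
  s[W,W] = ((-4.1667)·(-4.1667) + (1.8333)·(1.8333) + (-3.1667)·(-3.1667) + (2.8333)·(2.8333) + (-0.1667)·(-0.1667) + (2.8333)·(2.8333)) / 5 = 46.8333/5 = 9.3667
  Sample standard deviations s_i = √(s[i,i]):
  s(U) = √(3.7667) = 1.9408
  s(V) = √(6.4) = 2.5298
  s(W) = √(9.3667) = 3.0605

Step 3 — r_{ij} = s_{ij} / (s_i · s_j):
  r[U,U] = 1 (diagonal).
  r[U,V] = 3 / (1.9408 · 2.5298) = 3 / 4.9099 = 0.611
  r[U,W] = -1.3667 / (1.9408 · 3.0605) = -1.3667 / 5.9398 = -0.2301
  r[V,V] = 1 (diagonal).
  r[V,W] = 2 / (2.5298 · 3.0605) = 2 / 7.7425 = 0.2583
  r[W,W] = 1 (diagonal).

R is symmetric with unit diagonal. Assembling:

R = [[1, 0.611, -0.2301],
 [0.611, 1, 0.2583],
 [-0.2301, 0.2583, 1]]
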